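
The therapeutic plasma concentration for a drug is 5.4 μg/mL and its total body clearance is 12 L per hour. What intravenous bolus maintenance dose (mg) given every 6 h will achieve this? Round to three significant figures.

D = CL × Css × τ = 12.00 × 5.4 × 6 = 388.8 mg

389 mg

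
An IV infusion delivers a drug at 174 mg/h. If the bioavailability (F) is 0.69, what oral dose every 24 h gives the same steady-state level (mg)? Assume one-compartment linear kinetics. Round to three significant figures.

6050 mg

To maintain the same Css, the systemic dosing rate must be unchanged: F·D/τ = infusion rate.
D = rate × τ / F = 174 × 24 / 0.69 = 6052 mg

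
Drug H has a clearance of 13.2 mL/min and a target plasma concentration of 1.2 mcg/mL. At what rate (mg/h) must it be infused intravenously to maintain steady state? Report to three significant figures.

Convert clearance: 13.2 mL/min × 60 min/h ÷ 1000 mL/L = 0.7920 L/h
R₀ = 0.7920 × 1.2 = 0.9504 mg/h

0.950 mg/h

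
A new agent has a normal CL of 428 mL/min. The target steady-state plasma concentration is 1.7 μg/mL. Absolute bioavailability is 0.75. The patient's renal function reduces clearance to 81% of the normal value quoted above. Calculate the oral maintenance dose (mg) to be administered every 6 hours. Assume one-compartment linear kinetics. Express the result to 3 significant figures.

Convert clearance: 428 mL/min × 60 min/h ÷ 1000 mL/L = 25.68 L/h
Patient clearance = 0.81 × 25.68 = 20.80 L/h
D = CL × Css × τ / F = 20.80 × 1.7 × 6 / 0.75 = 282.9 mg

283 mg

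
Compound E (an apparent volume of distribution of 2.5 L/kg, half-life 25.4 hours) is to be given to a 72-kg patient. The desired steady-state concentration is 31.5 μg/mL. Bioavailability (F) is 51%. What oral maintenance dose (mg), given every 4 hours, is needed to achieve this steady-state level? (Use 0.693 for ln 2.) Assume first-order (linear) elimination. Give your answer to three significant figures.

1210 mg

Vd = 2.5 L/kg × 72 kg = 180.0 L
CL = 0.693 × Vd / t½ = 0.693 × 180.0 / 25.4 = 4.911 L/h
D = CL × Css × τ / F = 4.911 × 31.5 × 4 / 0.51 = 1213 mg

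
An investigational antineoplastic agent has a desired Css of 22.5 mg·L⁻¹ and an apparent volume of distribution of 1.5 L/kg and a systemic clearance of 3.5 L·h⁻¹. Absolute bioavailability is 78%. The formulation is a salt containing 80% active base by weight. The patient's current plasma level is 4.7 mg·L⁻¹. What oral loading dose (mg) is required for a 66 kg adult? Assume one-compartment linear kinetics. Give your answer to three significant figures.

Vd = 1.5 L/kg × 66 kg = 99.00 L
The loading dose fills Vd to the target concentration.
Concentration deficit ΔC = 22.5 − 4.7 = 17.80 mg/L
LD = Vd × ΔC / F / S = 99.00 × 17.80 / 0.78 / 0.8 = 2824 mg

2820 mg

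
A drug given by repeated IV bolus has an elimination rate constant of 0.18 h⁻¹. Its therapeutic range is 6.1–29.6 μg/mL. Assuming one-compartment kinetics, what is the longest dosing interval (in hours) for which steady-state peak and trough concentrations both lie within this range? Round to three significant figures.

8.77 h

Between IV bolus doses, concentration decays as C = C₀·e^(−kτ), so C_peak/C_trough = e^(kτ).
τ_max = ln(C_peak/C_trough) / k = ln(29.6/6.1) / 0.1800 = 1.579 / 0.1800 = 8.772 h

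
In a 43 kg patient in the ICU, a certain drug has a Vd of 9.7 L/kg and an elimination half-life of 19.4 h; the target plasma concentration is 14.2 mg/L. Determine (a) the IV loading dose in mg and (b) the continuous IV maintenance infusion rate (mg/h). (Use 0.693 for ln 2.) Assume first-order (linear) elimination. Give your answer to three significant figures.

(a) 5920 mg; (b) 212 mg/h

Vd = 9.7 L/kg × 43 kg = 417.1 L
LD = Vd × C = 417.1 × 14.2 = 5923 mg
CL = 0.693 × Vd / t½ = 0.693 × 417.1 / 19.4 = 14.90 L/h
Infusion rate = CL × Css = 14.90 × 14.2 = 211.6 mg/h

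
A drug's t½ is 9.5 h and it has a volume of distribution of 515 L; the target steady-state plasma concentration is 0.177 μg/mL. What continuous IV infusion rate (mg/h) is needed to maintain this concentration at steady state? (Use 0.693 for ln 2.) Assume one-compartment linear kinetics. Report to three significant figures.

CL = ln 2 · Vd / t½ = 0.693 × 515.0 / 9.5 = 37.57 L/h
Infusion rate = CL × Css = 37.57 × 0.177 = 6.650 mg/h

6.65 mg/h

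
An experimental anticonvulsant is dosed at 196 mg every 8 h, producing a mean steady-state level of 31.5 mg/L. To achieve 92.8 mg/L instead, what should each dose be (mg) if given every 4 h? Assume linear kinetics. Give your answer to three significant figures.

With linear kinetics, Css is proportional to dose rate (D/τ) at fixed clearance.
D₂ = D₁ × (Css,target / Css,current) × (τ₂/τ₁) = 196 × (92.8/31.5) × (4/8) = 288.7 mg

289 mg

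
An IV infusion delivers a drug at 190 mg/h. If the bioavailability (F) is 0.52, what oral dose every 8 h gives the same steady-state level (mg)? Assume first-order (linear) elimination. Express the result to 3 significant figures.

To maintain the same Css, the systemic dosing rate must be unchanged: F·D/τ = infusion rate.
D = rate × τ / F = 190 × 8 / 0.52 = 2923 mg

2920 mg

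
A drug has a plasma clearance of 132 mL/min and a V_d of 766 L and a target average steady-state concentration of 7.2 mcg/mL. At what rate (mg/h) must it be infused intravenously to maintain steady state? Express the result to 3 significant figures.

57.0 mg/h

CL = 132 mL/min = 132 × 0.06 = 7.920 L/h
Rate = CL × Css = 7.920 × 7.2 = 57.02 mg/h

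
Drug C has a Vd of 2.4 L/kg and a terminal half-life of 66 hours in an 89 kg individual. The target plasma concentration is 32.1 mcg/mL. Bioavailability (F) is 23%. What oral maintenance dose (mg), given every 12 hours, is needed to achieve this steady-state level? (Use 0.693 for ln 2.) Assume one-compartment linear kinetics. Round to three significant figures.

3760 mg

Total Vd = 2.4 × 89 = 213.6 L
CL = ln 2 · Vd / t½ = 0.693 × 213.6 / 66 = 2.243 L/h
D = CL × Css × τ / F = 2.243 × 32.1 × 12 / 0.23 = 3757 mg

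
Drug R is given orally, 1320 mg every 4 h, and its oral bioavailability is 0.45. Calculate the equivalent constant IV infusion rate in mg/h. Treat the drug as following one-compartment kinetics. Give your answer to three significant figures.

149 mg/h

Equivalent systemic input: infusion rate = F·D/τ.
Rate = 0.45 × 1320 / 4 = 148.5 mg/h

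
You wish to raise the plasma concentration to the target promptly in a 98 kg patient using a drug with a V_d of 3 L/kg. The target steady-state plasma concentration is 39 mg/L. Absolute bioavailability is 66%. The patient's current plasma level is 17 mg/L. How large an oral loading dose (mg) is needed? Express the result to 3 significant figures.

9800 mg

Vd = 3 L/kg × 98 kg = 294.0 L
The loading dose fills Vd to the target concentration.
Concentration deficit ΔC = 39 − 17 = 22.00 mg/L
LD = Vd × ΔC / F = 294.0 × 22.00 / 0.66 = 9800 mg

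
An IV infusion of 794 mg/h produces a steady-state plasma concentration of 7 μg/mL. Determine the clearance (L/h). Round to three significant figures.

At steady state, infusion rate = CL × Css, so CL = rate / Css.
CL = 794 / 7 = 113.4 L/h

113 L/h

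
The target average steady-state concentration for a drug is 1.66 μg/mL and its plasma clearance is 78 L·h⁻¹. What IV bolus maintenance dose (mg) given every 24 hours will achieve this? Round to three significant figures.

At steady state, dose per interval replaces the amount cleared in that interval: D/τ = CL·Css.
D = CL × Css × τ = 78.00 × 1.66 × 24 = 3108 mg

3110 mg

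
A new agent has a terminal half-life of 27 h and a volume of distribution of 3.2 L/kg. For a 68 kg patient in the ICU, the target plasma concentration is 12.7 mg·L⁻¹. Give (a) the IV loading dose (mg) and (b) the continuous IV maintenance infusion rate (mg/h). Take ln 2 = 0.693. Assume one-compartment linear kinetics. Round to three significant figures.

Vd(total) = 68 kg × 3.2 L/kg = 217.6 L
LD = Vd × C = 217.6 × 12.7 = 2764 mg
CL = 0.693 × Vd / t½ = 0.693 × 217.6 / 27 = 5.585 L/h
Infusion rate = CL × Css = 5.585 × 12.7 = 70.93 mg/h

(a) 2760 mg; (b) 70.9 mg/h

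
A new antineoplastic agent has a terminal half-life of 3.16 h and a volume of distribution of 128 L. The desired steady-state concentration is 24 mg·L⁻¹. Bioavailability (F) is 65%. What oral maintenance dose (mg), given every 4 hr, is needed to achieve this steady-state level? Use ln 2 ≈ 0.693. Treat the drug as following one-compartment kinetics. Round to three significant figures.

k = 0.693/3.16 = 0.2193 h⁻¹, so CL = k·Vd = 0.2193 × 128.0 = 28.07 L/h
D = CL × Css × τ / F = 28.07 × 24 × 4 / 0.65 = 4146 mg

4150 mg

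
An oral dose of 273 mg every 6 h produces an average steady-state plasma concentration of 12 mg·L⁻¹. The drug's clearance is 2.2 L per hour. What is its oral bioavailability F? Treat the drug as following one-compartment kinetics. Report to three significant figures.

0.580

F·D/τ = CL·Css at steady state → F = CL·Css·τ / D.
F = 2.2 × 12 × 6 / 273 = 0.580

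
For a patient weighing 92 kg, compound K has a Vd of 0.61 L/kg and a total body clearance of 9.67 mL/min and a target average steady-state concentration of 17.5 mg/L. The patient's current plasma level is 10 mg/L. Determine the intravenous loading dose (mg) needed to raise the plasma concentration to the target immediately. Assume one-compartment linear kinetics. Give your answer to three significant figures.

421 mg

Total Vd = 0.61 × 92 = 56.12 L
Concentration deficit ΔC = 17.5 − 10 = 7.500 mg/L
LD = Vd × ΔC = 56.12 × 7.500 = 420.9 mg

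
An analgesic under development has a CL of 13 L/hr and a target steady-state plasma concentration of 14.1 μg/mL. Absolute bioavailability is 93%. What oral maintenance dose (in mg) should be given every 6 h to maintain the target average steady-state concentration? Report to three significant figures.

D = CL × Css × τ / F = 13.00 × 14.1 × 6 / 0.93 = 1183 mg

1180 mg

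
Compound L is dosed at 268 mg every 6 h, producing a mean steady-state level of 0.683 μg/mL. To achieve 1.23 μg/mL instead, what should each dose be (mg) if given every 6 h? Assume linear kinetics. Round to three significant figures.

With linear kinetics, Css is proportional to dose rate (D/τ) at fixed clearance.
D₂ = D₁ × (Css,target / Css,current) = 268 × 1.23/0.683 = 482.6 mg

483 mg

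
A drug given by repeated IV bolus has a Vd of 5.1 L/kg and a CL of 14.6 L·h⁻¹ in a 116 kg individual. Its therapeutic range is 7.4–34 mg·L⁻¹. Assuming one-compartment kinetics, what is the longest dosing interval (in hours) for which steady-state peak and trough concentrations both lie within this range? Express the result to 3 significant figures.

61.8 h

Vd(total) = 116 kg × 5.1 L/kg = 591.6 L
k = CL / Vd = 14.60 / 591.6 = 0.02468 h⁻¹
Between IV bolus doses, concentration decays as C = C₀·e^(−kτ), so C_peak/C_trough = e^(kτ).
τ_max = ln(C_peak/C_trough) / k = ln(34/7.4) / 0.02468 = 1.525 / 0.02468 = 61.79 h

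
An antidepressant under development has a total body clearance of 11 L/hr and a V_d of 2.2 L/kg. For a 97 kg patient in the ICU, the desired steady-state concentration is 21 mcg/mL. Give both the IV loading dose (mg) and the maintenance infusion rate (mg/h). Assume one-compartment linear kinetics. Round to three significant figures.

(a) 4480 mg; (b) 231 mg/h

Vd = 2.2 L/kg × 97 kg = 213.4 L
LD = Vd · C_target = 213.4 × 21 = 4481 mg
Maintenance infusion rate = CL × Css = 11.00 × 21 = 231.0 mg/h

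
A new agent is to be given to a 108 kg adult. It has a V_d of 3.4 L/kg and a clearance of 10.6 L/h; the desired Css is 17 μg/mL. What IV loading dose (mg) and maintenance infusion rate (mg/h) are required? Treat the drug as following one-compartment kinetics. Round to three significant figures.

(a) 6240 mg; (b) 180 mg/h

Total Vd = 3.4 × 108 = 367.2 L
Loading: fill Vd to C_target → 367.2 L × 17 mg/L = 6242 mg
Infusion rate = 10.60 L/h × 17 mg/L = 180.2 mg/h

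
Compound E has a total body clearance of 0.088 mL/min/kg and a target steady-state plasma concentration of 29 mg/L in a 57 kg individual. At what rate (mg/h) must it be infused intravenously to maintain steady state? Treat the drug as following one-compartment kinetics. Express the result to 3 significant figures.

CL = 0.088 mL/min/kg × 57 kg = 5.016 mL/min = 5.016 × 60/1000 = 0.3010 L/h
Infusion rate = CL · Css = 0.3010 L/h × 29 mg/L = 8.729 mg/h

8.73 mg/h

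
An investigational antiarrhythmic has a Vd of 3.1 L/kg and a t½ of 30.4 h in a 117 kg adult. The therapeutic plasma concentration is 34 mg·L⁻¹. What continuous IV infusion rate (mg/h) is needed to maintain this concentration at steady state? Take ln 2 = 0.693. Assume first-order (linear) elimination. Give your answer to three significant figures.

281 mg/h

Vd(total) = 117 kg × 3.1 L/kg = 362.7 L
k = 0.693/30.4 = 0.02280 h⁻¹, so CL = k·Vd = 0.02280 × 362.7 = 8.270 L/h
Infusion rate = CL × Css = 8.270 × 34 = 281.2 mg/h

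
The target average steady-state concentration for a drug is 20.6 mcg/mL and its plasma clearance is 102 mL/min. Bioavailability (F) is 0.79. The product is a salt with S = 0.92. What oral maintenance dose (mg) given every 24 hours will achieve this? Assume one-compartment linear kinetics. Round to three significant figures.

4160 mg

CL = 102 mL/min = 102 × 0.06 = 6.120 L/h
D = CL × Css × τ / F / S = 6.120 × 20.6 × 24 / 0.79 / 0.92 = 4163 mg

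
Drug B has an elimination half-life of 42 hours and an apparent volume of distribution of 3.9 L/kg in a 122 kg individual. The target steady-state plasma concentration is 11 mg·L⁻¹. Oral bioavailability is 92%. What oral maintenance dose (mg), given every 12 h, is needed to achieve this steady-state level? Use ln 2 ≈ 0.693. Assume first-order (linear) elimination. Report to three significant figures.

Vd = 3.9 L/kg × 122 kg = 475.8 L
CL = ln 2 · Vd / t½ = 0.693 × 475.8 / 42 = 7.851 L/h
D = CL × Css × τ / F = 7.851 × 11 × 12 / 0.92 = 1126 mg

1130 mg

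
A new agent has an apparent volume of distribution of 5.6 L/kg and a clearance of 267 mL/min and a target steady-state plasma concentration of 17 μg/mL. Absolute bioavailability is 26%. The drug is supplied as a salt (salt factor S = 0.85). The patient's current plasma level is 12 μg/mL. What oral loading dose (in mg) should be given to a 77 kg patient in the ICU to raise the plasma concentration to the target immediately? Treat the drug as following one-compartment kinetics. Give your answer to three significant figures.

Vd = 5.6 L/kg × 77 kg = 431.2 L
LD is governed by Vd — clearance does not enter the loading-dose calculation.
Concentration deficit ΔC = 17 − 12 = 5.000 mg/L
LD = Vd × ΔC / F / S = 431.2 × 5.000 / 0.26 / 0.85 = 9756 mg

9760 mg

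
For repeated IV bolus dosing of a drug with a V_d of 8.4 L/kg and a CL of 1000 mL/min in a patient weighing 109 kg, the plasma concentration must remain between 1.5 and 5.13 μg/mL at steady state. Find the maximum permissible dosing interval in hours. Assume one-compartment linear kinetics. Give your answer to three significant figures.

Vd(total) = 109 kg × 8.4 L/kg = 915.6 L
CL = 1000 mL/min × 60/1000 = 60.00 L/h
k = CL / Vd = 60.00 / 915.6 = 0.06553 h⁻¹
Between IV bolus doses, concentration decays as C = C₀·e^(−kτ), so C_peak/C_trough = e^(kτ).
τ_max = ln(C_peak/C_trough) / k = ln(5.13/1.5) / 0.06553 = 1.230 / 0.06553 = 18.77 h

18.8 h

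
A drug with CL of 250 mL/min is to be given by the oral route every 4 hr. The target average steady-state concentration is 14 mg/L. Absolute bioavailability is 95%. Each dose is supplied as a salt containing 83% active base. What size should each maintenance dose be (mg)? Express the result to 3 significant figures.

1070 mg

Convert clearance: 250 mL/min × 60 min/h ÷ 1000 mL/L = 15.00 L/h
D = CL × Css × τ / F / S = 15.00 × 14 × 4 / 0.95 / 0.83 = 1065 mg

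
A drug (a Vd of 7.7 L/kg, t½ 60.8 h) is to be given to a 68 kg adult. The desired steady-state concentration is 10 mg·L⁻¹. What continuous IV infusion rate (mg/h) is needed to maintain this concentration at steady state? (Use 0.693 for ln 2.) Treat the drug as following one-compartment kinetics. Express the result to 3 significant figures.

Vd = 7.7 L/kg × 68 kg = 523.6 L
k = 0.693/60.8 = 0.01140 h⁻¹, so CL = k·Vd = 0.01140 × 523.6 = 5.969 L/h
Infusion rate = CL × Css = 5.969 × 10 = 59.69 mg/h

59.7 mg/h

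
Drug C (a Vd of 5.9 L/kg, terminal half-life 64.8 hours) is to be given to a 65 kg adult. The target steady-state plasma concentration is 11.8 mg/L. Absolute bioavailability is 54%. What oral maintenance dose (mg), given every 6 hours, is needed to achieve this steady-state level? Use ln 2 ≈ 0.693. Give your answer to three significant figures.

Vd = 5.9 L/kg × 65 kg = 383.5 L
CL = ln 2 · Vd / t½ = 0.693 × 383.5 / 64.8 = 4.101 L/h
D = CL × Css × τ / F = 4.101 × 11.8 × 6 / 0.54 = 537.7 mg

538 mg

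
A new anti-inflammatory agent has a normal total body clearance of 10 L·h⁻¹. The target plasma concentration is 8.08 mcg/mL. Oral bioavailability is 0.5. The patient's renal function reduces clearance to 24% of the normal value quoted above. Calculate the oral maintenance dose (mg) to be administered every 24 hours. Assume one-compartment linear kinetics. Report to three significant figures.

931 mg

Patient clearance = 0.24 × 10.00 = 2.400 L/h
D = CL × Css × τ / F = 2.400 × 8.08 × 24 / 0.5 = 930.8 mg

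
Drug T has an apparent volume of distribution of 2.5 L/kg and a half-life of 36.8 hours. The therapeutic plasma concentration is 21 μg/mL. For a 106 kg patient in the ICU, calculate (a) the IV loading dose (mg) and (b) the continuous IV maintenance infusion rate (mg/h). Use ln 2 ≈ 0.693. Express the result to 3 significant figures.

Vd(total) = 106 kg × 2.5 L/kg = 265.0 L
LD = Vd × C = 265.0 × 21 = 5565 mg
CL = 0.693 × Vd / t½ = 0.693 × 265.0 / 36.8 = 4.990 L/h
Infusion rate = CL × Css = 4.990 × 21 = 104.8 mg/h

(a) 5570 mg; (b) 105 mg/h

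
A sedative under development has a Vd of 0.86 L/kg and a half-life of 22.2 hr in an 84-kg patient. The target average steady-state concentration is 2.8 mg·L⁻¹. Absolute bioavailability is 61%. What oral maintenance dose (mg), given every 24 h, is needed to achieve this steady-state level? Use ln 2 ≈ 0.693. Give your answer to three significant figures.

248 mg

Vd = 0.86 L/kg × 84 kg = 72.24 L
CL = 0.693 × Vd / t½ = 0.693 × 72.24 / 22.2 = 2.255 L/h
D = CL × Css × τ / F = 2.255 × 2.8 × 24 / 0.61 = 248.4 mg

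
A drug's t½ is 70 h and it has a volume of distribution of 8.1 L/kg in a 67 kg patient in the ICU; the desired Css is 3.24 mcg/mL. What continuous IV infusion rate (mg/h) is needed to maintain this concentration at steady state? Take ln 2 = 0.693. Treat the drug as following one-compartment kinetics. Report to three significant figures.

Vd(total) = 67 kg × 8.1 L/kg = 542.7 L
k = 0.693/70 = 0.009900 h⁻¹, so CL = k·Vd = 0.009900 × 542.7 = 5.373 L/h
Infusion rate = CL × Css = 5.373 × 3.24 = 17.41 mg/h

17.4 mg/h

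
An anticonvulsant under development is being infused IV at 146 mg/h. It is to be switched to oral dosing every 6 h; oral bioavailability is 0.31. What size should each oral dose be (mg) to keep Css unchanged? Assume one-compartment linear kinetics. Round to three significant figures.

2830 mg

To maintain the same Css, the systemic dosing rate must be unchanged: F·D/τ = infusion rate.
D = rate × τ / F = 146 × 6 / 0.31 = 2826 mg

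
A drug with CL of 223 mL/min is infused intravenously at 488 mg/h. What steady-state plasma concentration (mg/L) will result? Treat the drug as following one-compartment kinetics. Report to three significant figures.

36.5 mg/L

Convert clearance: 223 mL/min × 60 min/h ÷ 1000 mL/L = 13.38 L/h
Css = rate / CL = 488 / 13.38 = 36.47 mg/L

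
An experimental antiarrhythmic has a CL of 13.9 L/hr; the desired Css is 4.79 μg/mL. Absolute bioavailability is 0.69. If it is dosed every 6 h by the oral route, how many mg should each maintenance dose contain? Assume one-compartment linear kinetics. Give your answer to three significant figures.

At steady state, dose per interval replaces the amount cleared in that interval: F·D/τ = CL·Css.
D = CL × Css × τ / F = 13.90 × 4.79 × 6 / 0.69 = 579.0 mg

579 mg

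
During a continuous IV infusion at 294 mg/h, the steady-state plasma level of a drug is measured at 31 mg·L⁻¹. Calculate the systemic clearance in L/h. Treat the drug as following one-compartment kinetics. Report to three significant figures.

At steady state, infusion rate = CL × Css, so CL = rate / Css.
CL = 294 / 31 = 9.484 L/h

9.48 L/h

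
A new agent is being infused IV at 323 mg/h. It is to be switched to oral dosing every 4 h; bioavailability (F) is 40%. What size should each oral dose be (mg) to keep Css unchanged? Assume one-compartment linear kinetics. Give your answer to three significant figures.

3230 mg

To maintain the same Css, the systemic dosing rate must be unchanged: F·D/τ = infusion rate.
D = rate × τ / F = 323 × 4 / 0.4 = 3230 mg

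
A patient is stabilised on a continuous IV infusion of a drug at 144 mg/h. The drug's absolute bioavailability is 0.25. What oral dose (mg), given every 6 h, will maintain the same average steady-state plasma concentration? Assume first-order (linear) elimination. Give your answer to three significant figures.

3460 mg

To maintain the same Css, the systemic dosing rate must be unchanged: F·D/τ = infusion rate.
D = rate × τ / F = 144 × 6 / 0.25 = 3456 mg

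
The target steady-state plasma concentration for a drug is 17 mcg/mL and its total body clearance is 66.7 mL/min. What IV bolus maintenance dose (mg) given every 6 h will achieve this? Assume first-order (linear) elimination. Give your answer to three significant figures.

Convert clearance: 66.7 mL/min × 60 min/h ÷ 1000 mL/L = 4.002 L/h
D = CL × Css × τ = 4.002 × 17 × 6 = 408.2 mg

408 mg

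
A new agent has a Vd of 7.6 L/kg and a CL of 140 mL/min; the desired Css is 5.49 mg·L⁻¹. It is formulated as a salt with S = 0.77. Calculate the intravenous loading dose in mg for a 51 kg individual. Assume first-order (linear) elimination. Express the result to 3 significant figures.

Vd(total) = 51 kg × 7.6 L/kg = 387.6 L
The loading dose fills Vd to the target concentration.
LD = Vd × C / S = 387.6 × 5.490 / 0.77 = 2764 mg

2760 mg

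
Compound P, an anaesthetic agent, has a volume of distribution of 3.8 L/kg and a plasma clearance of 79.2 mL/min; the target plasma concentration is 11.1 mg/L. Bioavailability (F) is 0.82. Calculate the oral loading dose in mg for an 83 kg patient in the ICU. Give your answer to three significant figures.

4270 mg

Vd = 3.8 L/kg × 83 kg = 315.4 L
LD is governed by Vd — clearance does not enter the loading-dose calculation.
LD = Vd × C / F = 315.4 × 11.10 / 0.82 = 4269 mg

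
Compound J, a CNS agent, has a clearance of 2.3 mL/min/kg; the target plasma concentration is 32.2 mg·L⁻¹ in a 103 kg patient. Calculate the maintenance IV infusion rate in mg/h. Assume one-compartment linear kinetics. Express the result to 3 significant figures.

458 mg/h

CL = 2.3 mL/min/kg × 103 kg = 236.9 mL/min = 236.9 × 60/1000 = 14.21 L/h
Rate = CL × Css = 14.21 × 32.2 = 457.6 mg/h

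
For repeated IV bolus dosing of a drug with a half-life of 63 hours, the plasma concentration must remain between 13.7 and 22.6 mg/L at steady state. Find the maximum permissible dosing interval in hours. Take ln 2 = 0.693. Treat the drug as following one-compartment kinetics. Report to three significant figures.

k = 0.693 / t½ = 0.693 / 63 = 0.01100 h⁻¹
Between IV bolus doses, concentration decays as C = C₀·e^(−kτ), so C_peak/C_trough = e^(kτ).
τ_max = ln(C_peak/C_trough) / k = ln(22.6/13.7) / 0.01100 = 0.5006 / 0.01100 = 45.51 h

45.5 h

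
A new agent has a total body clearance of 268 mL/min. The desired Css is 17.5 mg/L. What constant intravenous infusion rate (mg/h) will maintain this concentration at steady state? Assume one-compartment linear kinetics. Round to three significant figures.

281 mg/h

CL = 268 mL/min = 268 × 0.06 = 16.08 L/h
At steady state, infusion rate equals elimination rate: rate in = CL × Css.
R₀ = 16.08 × 17.5 = 281.4 mg/h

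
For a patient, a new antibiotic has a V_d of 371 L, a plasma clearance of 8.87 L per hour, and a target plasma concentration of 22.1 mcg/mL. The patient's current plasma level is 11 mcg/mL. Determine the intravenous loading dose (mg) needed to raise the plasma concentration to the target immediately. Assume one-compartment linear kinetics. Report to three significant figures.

Concentration deficit ΔC = 22.1 − 11 = 11.10 mg/L
LD = Vd × ΔC = 371.0 × 11.10 = 4118 mg

4120 mg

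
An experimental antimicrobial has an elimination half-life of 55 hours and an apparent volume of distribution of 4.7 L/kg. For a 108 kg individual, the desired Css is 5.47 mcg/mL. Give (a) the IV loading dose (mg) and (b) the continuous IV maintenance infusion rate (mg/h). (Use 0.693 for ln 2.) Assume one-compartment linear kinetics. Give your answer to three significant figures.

Vd = 4.7 L/kg × 108 kg = 507.6 L
LD = Vd × C = 507.6 × 5.47 = 2777 mg
CL = 0.693 × Vd / t½ = 0.693 × 507.6 / 55 = 6.396 L/h
Infusion rate = CL × Css = 6.396 × 5.47 = 34.99 mg/h

(a) 2780 mg; (b) 35.0 mg/h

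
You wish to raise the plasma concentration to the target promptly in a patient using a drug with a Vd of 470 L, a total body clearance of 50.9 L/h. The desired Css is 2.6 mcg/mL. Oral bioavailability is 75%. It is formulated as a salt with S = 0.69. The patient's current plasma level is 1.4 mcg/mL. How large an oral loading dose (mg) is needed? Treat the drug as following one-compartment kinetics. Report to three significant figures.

Concentration deficit ΔC = 2.6 − 1.4 = 1.200 mg/L
LD = Vd × ΔC / F / S = 470.0 × 1.200 / 0.75 / 0.69 = 1090 mg

1090 mg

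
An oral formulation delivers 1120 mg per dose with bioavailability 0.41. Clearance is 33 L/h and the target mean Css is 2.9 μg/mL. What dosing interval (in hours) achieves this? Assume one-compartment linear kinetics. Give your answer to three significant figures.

4.80 h

F·D/τ = CL·Css → τ = F·D / (CL·Css).
τ = 0.41 × 1120 / (33 × 2.9) = 4.798 h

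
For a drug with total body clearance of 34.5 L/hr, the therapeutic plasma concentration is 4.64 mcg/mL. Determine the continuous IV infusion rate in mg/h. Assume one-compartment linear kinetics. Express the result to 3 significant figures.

R₀ = 34.50 × 4.64 = 160.1 mg/h

160 mg/h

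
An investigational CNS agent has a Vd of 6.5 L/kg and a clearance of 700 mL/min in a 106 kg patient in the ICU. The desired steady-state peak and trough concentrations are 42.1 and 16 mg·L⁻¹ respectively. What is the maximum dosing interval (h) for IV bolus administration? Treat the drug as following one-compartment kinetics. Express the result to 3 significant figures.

Vd(total) = 106 kg × 6.5 L/kg = 689.0 L
Convert clearance: 700 mL/min × 60 min/h ÷ 1000 mL/L = 42.00 L/h
k = CL / Vd = 42.00 / 689.0 = 0.06096 h⁻¹
Between IV bolus doses, concentration decays as C = C₀·e^(−kτ), so C_peak/C_trough = e^(kτ).
τ_max = ln(C_peak/C_trough) / k = ln(42.1/16) / 0.06096 = 0.9675 / 0.06096 = 15.87 h

15.9 h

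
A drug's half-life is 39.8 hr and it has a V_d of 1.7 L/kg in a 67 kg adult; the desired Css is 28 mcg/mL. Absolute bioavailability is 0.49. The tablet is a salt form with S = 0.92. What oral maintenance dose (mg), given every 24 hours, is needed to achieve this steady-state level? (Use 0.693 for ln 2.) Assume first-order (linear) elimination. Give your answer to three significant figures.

Vd(total) = 67 kg × 1.7 L/kg = 113.9 L
CL = ln 2 · Vd / t½ = 0.693 × 113.9 / 39.8 = 1.983 L/h
D = CL × Css × τ / F / S = 1.983 × 28 × 24 / 0.49 / 0.92 = 2956 mg

2960 mg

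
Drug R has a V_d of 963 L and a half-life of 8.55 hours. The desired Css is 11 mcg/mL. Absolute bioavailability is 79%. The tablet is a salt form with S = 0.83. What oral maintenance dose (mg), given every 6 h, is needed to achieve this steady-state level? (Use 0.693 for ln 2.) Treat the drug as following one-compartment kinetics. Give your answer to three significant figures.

7860 mg

k = 0.693/8.55 = 0.08105 h⁻¹, so CL = k·Vd = 0.08105 × 963.0 = 78.05 L/h
D = CL × Css × τ / F / S = 78.05 × 11 × 6 / 0.79 / 0.83 = 7856 mg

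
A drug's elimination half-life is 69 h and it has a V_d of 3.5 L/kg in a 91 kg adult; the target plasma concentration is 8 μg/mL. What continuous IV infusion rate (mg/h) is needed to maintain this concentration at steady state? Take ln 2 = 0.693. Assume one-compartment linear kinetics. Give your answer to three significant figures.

Vd = 3.5 L/kg × 91 kg = 318.5 L
CL = ln 2 · Vd / t½ = 0.693 × 318.5 / 69 = 3.199 L/h
Infusion rate = CL × Css = 3.199 × 8 = 25.59 mg/h

25.6 mg/h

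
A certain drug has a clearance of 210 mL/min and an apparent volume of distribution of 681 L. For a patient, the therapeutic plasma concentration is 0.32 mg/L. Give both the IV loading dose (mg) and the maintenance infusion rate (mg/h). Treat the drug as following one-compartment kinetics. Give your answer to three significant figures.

LD = Vd · C_target = 681.0 × 0.32 = 217.9 mg
CL = 210 mL/min × 60/1000 = 12.60 L/h
Infusion rate = 12.60 L/h × 0.32 mg/L = 4.032 mg/h

(a) 218 mg; (b) 4.03 mg/h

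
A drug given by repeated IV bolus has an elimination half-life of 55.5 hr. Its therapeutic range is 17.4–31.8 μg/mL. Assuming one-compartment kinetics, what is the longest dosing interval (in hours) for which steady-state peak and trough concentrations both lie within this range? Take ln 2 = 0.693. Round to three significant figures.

48.3 h

k = 0.693 / t½ = 0.693 / 55.5 = 0.01249 h⁻¹
Between IV bolus doses, concentration decays as C = C₀·e^(−kτ), so C_peak/C_trough = e^(kτ).
τ_max = ln(C_peak/C_trough) / k = ln(31.8/17.4) / 0.01249 = 0.6030 / 0.01249 = 48.28 h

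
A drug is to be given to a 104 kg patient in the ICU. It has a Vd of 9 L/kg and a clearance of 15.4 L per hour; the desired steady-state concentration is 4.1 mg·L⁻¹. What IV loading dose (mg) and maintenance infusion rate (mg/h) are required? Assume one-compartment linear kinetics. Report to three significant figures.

(a) 3840 mg; (b) 63.1 mg/h

Vd(total) = 104 kg × 9 L/kg = 936.0 L
LD = Vd · C_target = 936.0 × 4.1 = 3838 mg
Infusion rate = 15.40 L/h × 4.1 mg/L = 63.14 mg/h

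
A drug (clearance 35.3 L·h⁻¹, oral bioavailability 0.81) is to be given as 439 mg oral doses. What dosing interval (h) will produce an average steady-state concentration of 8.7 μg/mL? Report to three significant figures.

1.16 h

F·D/τ = CL·Css → τ = F·D / (CL·Css).
τ = 0.81 × 439 / (35.3 × 8.7) = 1.158 h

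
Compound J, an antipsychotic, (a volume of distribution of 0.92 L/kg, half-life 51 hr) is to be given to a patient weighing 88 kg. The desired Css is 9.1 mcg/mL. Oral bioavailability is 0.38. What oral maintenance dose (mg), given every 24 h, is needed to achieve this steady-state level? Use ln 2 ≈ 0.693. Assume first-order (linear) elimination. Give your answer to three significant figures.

632 mg

Total Vd = 0.92 × 88 = 80.96 L
k = 0.693/51 = 0.01359 h⁻¹, so CL = k·Vd = 0.01359 × 80.96 = 1.100 L/h
D = CL × Css × τ / F = 1.100 × 9.1 × 24 / 0.38 = 632.2 mg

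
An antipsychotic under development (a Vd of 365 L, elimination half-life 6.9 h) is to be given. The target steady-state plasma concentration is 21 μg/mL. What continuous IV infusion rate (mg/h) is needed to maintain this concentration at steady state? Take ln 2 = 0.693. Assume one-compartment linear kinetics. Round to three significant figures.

CL = ln 2 · Vd / t½ = 0.693 × 365.0 / 6.9 = 36.66 L/h
Infusion rate = CL × Css = 36.66 × 21 = 769.9 mg/h

770 mg/h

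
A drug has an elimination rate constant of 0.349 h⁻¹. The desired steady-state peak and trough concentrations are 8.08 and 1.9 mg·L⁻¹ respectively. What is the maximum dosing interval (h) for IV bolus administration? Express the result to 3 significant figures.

4.15 h

Between IV bolus doses, concentration decays as C = C₀·e^(−kτ), so C_peak/C_trough = e^(kτ).
τ_max = ln(C_peak/C_trough) / k = ln(8.08/1.9) / 0.3490 = 1.448 / 0.3490 = 4.149 h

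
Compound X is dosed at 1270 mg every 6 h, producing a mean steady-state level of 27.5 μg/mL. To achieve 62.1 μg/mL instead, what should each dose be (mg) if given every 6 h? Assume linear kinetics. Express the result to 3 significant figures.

2870 mg

For first-order elimination, Css ∝ F·D/(CL·τ); F and CL are unchanged, so Css ∝ D/τ.
D₂ = D₁ × (Css,target / Css,current) = 1270 × 62.1/27.5 = 2868 mg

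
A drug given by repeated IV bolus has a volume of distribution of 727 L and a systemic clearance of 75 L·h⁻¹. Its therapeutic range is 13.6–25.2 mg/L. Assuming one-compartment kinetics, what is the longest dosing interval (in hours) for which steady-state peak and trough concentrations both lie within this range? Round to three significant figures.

5.98 h

k = CL / Vd = 75.00 / 727.0 = 0.1032 h⁻¹
Between IV bolus doses, concentration decays as C = C₀·e^(−kτ), so C_peak/C_trough = e^(kτ).
τ_max = ln(C_peak/C_trough) / k = ln(25.2/13.6) / 0.1032 = 0.6168 / 0.1032 = 5.977 h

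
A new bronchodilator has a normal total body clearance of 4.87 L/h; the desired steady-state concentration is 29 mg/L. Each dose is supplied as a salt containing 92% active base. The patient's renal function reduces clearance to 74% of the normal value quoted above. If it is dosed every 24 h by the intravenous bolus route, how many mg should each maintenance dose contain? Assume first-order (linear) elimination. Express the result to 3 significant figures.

2730 mg

Patient clearance = 0.74 × 4.870 = 3.604 L/h
D = CL × Css × τ / S = 3.604 × 29 × 24 / 0.92 = 2727 mg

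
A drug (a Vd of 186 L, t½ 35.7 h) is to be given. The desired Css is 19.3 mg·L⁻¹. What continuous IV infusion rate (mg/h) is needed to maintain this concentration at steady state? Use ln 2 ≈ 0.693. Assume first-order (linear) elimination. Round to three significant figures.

k = 0.693/35.7 = 0.01941 h⁻¹, so CL = k·Vd = 0.01941 × 186.0 = 3.610 L/h
Infusion rate = CL × Css = 3.610 × 19.3 = 69.67 mg/h

69.7 mg/h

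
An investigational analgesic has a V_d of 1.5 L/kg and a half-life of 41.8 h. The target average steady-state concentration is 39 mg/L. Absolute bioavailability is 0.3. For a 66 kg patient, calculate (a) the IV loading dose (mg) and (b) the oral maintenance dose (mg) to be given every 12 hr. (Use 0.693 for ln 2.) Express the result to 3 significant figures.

Total Vd = 1.5 × 66 = 99.00 L
LD = Vd × C = 99.00 × 39 = 3861 mg
CL = 0.693 × Vd / t½ = 0.693 × 99.00 / 41.8 = 1.641 L/h
D = CL × Css × τ / F = 1.641 × 39 × 12 / 0.3 = 2560 mg

(a) 3860 mg; (b) 2560 mg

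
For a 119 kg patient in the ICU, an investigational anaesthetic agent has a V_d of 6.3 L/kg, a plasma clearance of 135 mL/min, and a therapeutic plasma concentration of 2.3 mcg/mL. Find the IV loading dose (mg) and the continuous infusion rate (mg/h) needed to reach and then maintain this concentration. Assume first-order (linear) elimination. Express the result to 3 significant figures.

(a) 1720 mg; (b) 18.6 mg/h

Vd(total) = 119 kg × 6.3 L/kg = 749.7 L
Loading dose = Vd × C = 749.7 × 2.3 = 1724 mg
CL = 135 mL/min = 135 × 0.06 = 8.100 L/h
Maintenance infusion rate = CL × Css = 8.100 × 2.3 = 18.63 mg/h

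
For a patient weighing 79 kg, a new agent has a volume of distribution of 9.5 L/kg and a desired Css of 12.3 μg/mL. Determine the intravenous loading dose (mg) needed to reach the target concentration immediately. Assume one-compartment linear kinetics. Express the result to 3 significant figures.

9230 mg

Vd = 9.5 L/kg × 79 kg = 750.5 L
LD = Vd × C = 750.5 × 12.30 = 9231 mg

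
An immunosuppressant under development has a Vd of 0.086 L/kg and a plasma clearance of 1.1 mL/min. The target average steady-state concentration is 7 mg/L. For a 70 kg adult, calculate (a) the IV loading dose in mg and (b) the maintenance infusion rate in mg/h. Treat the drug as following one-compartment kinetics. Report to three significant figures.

(a) 42.1 mg; (b) 0.462 mg/h

Total Vd = 0.086 × 70 = 6.020 L
Loading: fill Vd to C_target → 6.020 L × 7 mg/L = 42.14 mg
CL = 1.1 mL/min = 1.1 × 0.06 = 0.06600 L/h
Maintenance infusion rate = CL × Css = 0.06600 × 7 = 0.4620 mg/h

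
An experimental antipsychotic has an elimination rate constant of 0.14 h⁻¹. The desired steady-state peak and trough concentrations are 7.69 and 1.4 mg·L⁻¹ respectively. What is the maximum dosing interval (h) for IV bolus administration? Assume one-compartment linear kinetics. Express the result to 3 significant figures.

Between IV bolus doses, concentration decays as C = C₀·e^(−kτ), so C_peak/C_trough = e^(kτ).
τ_max = ln(C_peak/C_trough) / k = ln(7.69/1.4) / 0.1400 = 1.703 / 0.1400 = 12.16 h

12.2 h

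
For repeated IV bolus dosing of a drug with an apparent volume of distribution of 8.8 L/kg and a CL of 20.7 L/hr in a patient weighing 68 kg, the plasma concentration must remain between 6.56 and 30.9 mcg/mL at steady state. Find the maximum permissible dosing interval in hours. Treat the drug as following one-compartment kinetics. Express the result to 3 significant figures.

Vd(total) = 68 kg × 8.8 L/kg = 598.4 L
k = CL / Vd = 20.70 / 598.4 = 0.03459 h⁻¹
Between IV bolus doses, concentration decays as C = C₀·e^(−kτ), so C_peak/C_trough = e^(kτ).
τ_max = ln(C_peak/C_trough) / k = ln(30.9/6.56) / 0.03459 = 1.550 / 0.03459 = 44.81 h

44.8 h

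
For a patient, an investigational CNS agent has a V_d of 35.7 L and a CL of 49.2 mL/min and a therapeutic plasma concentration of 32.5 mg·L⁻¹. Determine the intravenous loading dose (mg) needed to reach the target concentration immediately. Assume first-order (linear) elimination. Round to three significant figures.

1160 mg

LD = Vd × C = 35.70 × 32.50 = 1160 mg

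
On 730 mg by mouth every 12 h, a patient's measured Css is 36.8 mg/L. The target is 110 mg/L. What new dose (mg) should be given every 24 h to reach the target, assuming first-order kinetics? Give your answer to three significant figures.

4360 mg

For first-order elimination, Css ∝ F·D/(CL·τ); F and CL are unchanged, so Css ∝ D/τ.
D₂ = D₁ × (Css,target / Css,current) × (τ₂/τ₁) = 730 × (110/36.8) × (24/12) = 4364 mg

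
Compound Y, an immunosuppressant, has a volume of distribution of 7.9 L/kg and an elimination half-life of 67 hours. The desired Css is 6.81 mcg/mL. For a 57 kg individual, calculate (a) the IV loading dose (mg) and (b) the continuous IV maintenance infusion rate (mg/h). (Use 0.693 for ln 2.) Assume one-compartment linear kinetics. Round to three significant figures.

(a) 3070 mg; (b) 31.7 mg/h

Vd = 7.9 L/kg × 57 kg = 450.3 L
LD = Vd × C = 450.3 × 6.81 = 3067 mg
CL = 0.693 × Vd / t½ = 0.693 × 450.3 / 67 = 4.658 L/h
Infusion rate = CL × Css = 4.658 × 6.81 = 31.72 mg/h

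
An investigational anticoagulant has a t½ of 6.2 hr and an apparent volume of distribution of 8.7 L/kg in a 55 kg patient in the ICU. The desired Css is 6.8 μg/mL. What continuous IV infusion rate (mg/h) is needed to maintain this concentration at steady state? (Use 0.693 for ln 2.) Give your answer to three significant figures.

364 mg/h

Vd = 8.7 L/kg × 55 kg = 478.5 L
CL = 0.693 × Vd / t½ = 0.693 × 478.5 / 6.2 = 53.48 L/h
Infusion rate = CL × Css = 53.48 × 6.8 = 363.7 mg/h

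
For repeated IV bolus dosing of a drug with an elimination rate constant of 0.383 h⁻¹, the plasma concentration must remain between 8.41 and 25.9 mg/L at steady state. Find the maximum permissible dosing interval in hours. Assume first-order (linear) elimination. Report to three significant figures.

2.94 h

Between IV bolus doses, concentration decays as C = C₀·e^(−kτ), so C_peak/C_trough = e^(kτ).
τ_max = ln(C_peak/C_trough) / k = ln(25.9/8.41) / 0.3830 = 1.125 / 0.3830 = 2.937 h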